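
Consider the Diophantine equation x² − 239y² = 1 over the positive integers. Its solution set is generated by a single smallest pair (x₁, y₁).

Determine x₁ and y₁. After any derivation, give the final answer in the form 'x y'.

√239 = [15; 2,5,1,2,4,15,4,2,1,5,2,30, …], period ℓ=12 (even) → k=11
i=0: a=15 ⇒ p=15, q=1
…
i=2: a=5 ⇒ p=170, q=11
i=3: a=1 ⇒ p=201, q=13
…
i=5: a=4 ⇒ p=2489, q=161
i=6: a=15 ⇒ p=37907, q=2452
i=7: a=4 ⇒ p=154117, q=9969
i=8: a=2 ⇒ p=346141, q=22390
i=9: a=1 ⇒ p=500258, q=32359
i=10: a=5 ⇒ p=2847431, q=184185
i=11: a=2 ⇒ p=6195120, q=400729
(x₁, y₁) = (6195120, 400729);  6195120² − 239·400729² = 1 ✓

6195120 400729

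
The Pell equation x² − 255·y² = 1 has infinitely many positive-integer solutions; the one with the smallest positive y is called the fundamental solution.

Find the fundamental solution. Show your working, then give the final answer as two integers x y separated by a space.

[15; 1,30] for √255; ℓ=2 ⇒ convergent index 1
step 0: (15, 1)  from 15·(1,0) + (0,1)
step 1: (16, 1)  from 1·(15,1) + (1,0)
fundamental: x₁=16, y₁=1  (since 256 − 255·1 = 1)

16 1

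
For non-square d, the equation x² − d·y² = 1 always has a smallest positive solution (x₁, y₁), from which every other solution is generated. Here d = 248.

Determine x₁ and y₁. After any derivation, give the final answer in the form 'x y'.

[15; 1,2,1,30] for √248; ℓ=4 ⇒ convergent index 3
i=0: a=15 ⇒ p=15, q=1
…
i=2: a=2 ⇒ p=47, q=3
i=3: a=1 ⇒ p=63, q=4
(x₁, y₁) = (63, 4);  63² − 248·4² = 1 ✓

63 4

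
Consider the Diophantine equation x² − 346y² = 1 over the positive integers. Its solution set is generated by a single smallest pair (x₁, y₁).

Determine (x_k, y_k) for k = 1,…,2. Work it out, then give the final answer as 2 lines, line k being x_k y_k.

17299 930
598510801 32176140

d=346: √d = [18; 1,1,1,1,36] (ℓ=5, odd), read p_9/q_9
i=0: a=18 ⇒ p=18, q=1
i=1: a=1 ⇒ p=19, q=1
…
i=3: a=1 ⇒ p=56, q=3
i=4: a=1 ⇒ p=93, q=5
i=5: a=36 ⇒ p=3404, q=183
i=6: a=1 ⇒ p=3497, q=188
i=7: a=1 ⇒ p=6901, q=371
i=8: a=1 ⇒ p=10398, q=559
i=9: a=1 ⇒ p=17299, q=930
→ (17299, 930).  Check: 17299²=299255401, 346·930²=299255400, difference 1.
k=2:  x_2 = 17299·17299+346·930·930 = 598510801,  y_2 = 17299·930+930·17299 = 32176140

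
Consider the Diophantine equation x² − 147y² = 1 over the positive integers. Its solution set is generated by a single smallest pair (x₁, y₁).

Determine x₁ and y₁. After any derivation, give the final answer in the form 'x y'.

97 8

d=147: √d = [12; 8,24] (ℓ=2, even), read p_1/q_1
k=0  a_k=12  p_k/q_k = 12/1
k=1  a_k=8  p_k/q_k = 97/8
→ (97, 8).  Check: 97²=9409, 147·8²=9408, difference 1.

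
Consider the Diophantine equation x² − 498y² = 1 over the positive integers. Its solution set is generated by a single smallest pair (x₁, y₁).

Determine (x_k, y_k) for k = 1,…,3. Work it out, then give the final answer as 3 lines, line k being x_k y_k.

[22; 3,6,22,6,3,44] for √498; ℓ=6 ⇒ convergent index 5
step 0: (22, 1)  from 22·(1,0) + (0,1)
step 1: (67, 3)  from 3·(22,1) + (1,0)
step 2: (424, 19)  from 6·(67,3) + (22,1)
step 3: (9395, 421)  from 22·(424,19) + (67,3)
step 4: (56794, 2545)  from 6·(9395,421) + (424,19)
step 5: (179777, 8056)  from 3·(56794,2545) + (9395,421)
→ (179777, 8056).  Check: 179777²=32319769729, 498·8056²=32319769728, difference 1.
n=2: (179777,8056)∘(179777,8056) = (179777·179777+498·8056·8056, 179777·8056+8056·179777) = (64639539457,2896567024)
n=3: (64639539457,2896567024)∘(179777,8056) = (179777·64639539457+498·8056·2896567024, 179777·2896567024+8056·64639539457) = (23241404969742401,1041472259739240)

179777 8056
64639539457 2896567024
23241404969742401 1041472259739240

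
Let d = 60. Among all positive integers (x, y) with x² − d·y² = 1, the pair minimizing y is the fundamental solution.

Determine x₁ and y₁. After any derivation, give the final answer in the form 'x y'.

31 4

d=60: √d = [7; 1,2,1,14] (ℓ=4, even), read p_3/q_3
a_0=7:  p_0=7·1+0=7,  q_0=7·0+1=1
…
a_2=2:  p_2=2·8+7=23,  q_2=2·1+1=3
a_3=1:  p_3=1·23+8=31,  q_3=1·3+1=4
fundamental: x₁=31, y₁=4  (since 961 − 60·16 = 1)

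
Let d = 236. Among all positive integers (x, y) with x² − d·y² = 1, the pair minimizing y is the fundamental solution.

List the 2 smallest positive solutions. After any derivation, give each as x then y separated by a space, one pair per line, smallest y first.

561799 36570
631236232801 41089978860

√236 = [15; 2,1,3,5,1,6,1,5,3,1,2,30, …], period ℓ=12 (even) → k=11
i=0: a=15 ⇒ p=15, q=1
…
i=5: a=1 ⇒ p=1060, q=69
i=6: a=6 ⇒ p=7251, q=472
…
i=10: a=1 ⇒ p=203535, q=13249
i=11: a=2 ⇒ p=561799, q=36570
fundamental: x₁=561799, y₁=36570  (since 315618116401 − 236·1337364900 = 1)
(561799+36570√236)^2 = 631236232801 + 41089978860√236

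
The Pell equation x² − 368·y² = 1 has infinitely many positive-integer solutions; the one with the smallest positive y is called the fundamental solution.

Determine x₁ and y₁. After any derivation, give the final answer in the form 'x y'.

√368 = [19; 5,2,5,38, …], period ℓ=4 (even) → k=3
i=0: a=19 ⇒ p=19, q=1
i=1: a=5 ⇒ p=96, q=5
i=2: a=2 ⇒ p=211, q=11
i=3: a=5 ⇒ p=1151, q=60
fundamental: x₁=1151, y₁=60  (since 1324801 − 368·3600 = 1)

1151 60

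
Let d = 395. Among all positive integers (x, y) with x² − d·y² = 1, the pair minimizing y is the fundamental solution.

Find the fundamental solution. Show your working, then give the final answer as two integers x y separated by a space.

159 8

d=395: √d = [19; 1,6,1,38] (ℓ=4, even), read p_3/q_3
a_0=19:  p_0=19·1+0=19,  q_0=19·0+1=1
…
a_2=6:  p_2=6·20+19=139,  q_2=6·1+1=7
a_3=1:  p_3=1·139+20=159,  q_3=1·7+1=8
(x₁, y₁) = (159, 8);  159² − 395·8² = 1 ✓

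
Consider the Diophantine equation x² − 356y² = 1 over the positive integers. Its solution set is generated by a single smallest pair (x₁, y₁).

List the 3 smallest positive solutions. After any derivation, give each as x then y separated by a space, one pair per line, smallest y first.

500001 26500
500002000001 26500053000
500003000004500001 26500106000079500

[18; 1,6,1,1,2,…,6,1,36] for √356; ℓ=14 ⇒ convergent index 13
i=0: a=18 ⇒ p=18, q=1
i=1: a=1 ⇒ p=19, q=1
i=2: a=6 ⇒ p=132, q=7
i=3: a=1 ⇒ p=151, q=8
i=4: a=1 ⇒ p=283, q=15
i=5: a=2 ⇒ p=717, q=38
i=6: a=1 ⇒ p=1000, q=53
…
i=8: a=1 ⇒ p=9717, q=515
i=9: a=2 ⇒ p=28151, q=1492
i=10: a=1 ⇒ p=37868, q=2007
i=11: a=1 ⇒ p=66019, q=3499
i=12: a=6 ⇒ p=433982, q=23001
i=13: a=1 ⇒ p=500001, q=26500
(x₁, y₁) = (500001, 26500);  500001² − 356·26500² = 1 ✓
k=2:  x_2 = 500001·500001+356·26500·26500 = 500002000001,  y_2 = 500001·26500+26500·500001 = 26500053000
k=3:  x_3 = 500001·500002000001+356·26500·26500053000 = 500003000004500001,  y_3 = 500001·26500053000+26500·500002000001 = 26500106000079500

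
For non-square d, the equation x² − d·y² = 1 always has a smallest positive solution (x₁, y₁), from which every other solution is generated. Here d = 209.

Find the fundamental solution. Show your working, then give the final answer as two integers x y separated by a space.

d=209: √d = [14; 2,5,3,2,3,5,2,28] (ℓ=8, even), read p_7/q_7
k=0  a_k=14  p_k/q_k = 14/1
…
k=3  a_k=3  p_k/q_k = 506/35
…
k=6  a_k=5  p_k/q_k = 21266/1471
k=7  a_k=2  p_k/q_k = 46551/3220
(x₁, y₁) = (46551, 3220);  46551² − 209·3220² = 1 ✓

46551 3220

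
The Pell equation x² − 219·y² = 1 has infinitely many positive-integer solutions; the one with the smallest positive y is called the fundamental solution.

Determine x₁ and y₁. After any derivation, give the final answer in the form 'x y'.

74 5

√219 → a₀=14, period (1,3,1,28); ℓ=4 even so k=3
k=0  a_k=14  p_k/q_k = 14/1
k=1  a_k=1  p_k/q_k = 15/1
k=2  a_k=3  p_k/q_k = 59/4
k=3  a_k=1  p_k/q_k = 74/5
→ (74, 5).  Check: 74²=5476, 219·5²=5475, difference 1.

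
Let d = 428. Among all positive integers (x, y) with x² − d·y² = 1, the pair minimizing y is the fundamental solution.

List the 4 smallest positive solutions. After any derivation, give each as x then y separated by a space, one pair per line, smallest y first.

[20; 1,2,4,1,5,10,5,1,4,2,1,40] for √428; ℓ=12 ⇒ convergent index 11
step 0: (20, 1)  from 20·(1,0) + (0,1)
…
step 2: (62, 3)  from 2·(21,1) + (20,1)
step 3: (269, 13)  from 4·(62,3) + (21,1)
…
step 5: (1924, 93)  from 5·(331,16) + (269,13)
…
step 8: (119350, 5769)  from 1·(99779,4823) + (19571,946)
…
step 10: (1273708, 61567)  from 2·(577179,27899) + (119350,5769)
step 11: (1850887, 89466)  from 1·(1273708,61567) + (577179,27899)
(x₁, y₁) = (1850887, 89466);  1850887² − 428·89466² = 1 ✓
n=2: (1850887,89466)∘(1850887,89466) = (1850887·1850887+428·89466·89466, 1850887·89466+89466·1850887) = (6851565373537,331182912684)
n=3: (6851565373537,331182912684)∘(1850887,89466) = (1850887·6851565373537+428·89466·331182912684, 1850887·331182912684+89466·6851565373537) = (25362946559057703751,1225964295417811950)
n=4: (25362946559057703751,1225964295417811950)∘(1850887,89466) = (1850887·25362946559057703751+428·89466·1225964295417811950, 1850887·1225964295417811950+89466·25362946559057703751) = (93887896135702420679780737,4538242753705644230486616)

1850887 89466
6851565373537 331182912684
25362946559057703751 1225964295417811950
93887896135702420679780737 4538242753705644230486616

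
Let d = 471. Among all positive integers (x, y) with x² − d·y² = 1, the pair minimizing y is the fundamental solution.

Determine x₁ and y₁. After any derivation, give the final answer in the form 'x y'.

7838695 361188

d=471: √d = [21; 1,2,2,1,3,…,2,1,42] (ℓ=14, even), read p_13/q_13
a_0=21:  p_0=21·1+0=21,  q_0=21·0+1=1
…
a_4=1:  p_4=1·152+65=217,  q_4=1·7+3=10
a_5=3:  p_5=3·217+152=803,  q_5=3·10+7=37
…
a_8=4:  p_8=4·48809+3429=198665,  q_8=4·2249+158=9154
…
a_10=1:  p_10=1·644804+198665=843469,  q_10=1·29711+9154=38865
a_11=2:  p_11=2·843469+644804=2331742,  q_11=2·38865+29711=107441
a_12=2:  p_12=2·2331742+843469=5506953,  q_12=2·107441+38865=253747
a_13=1:  p_13=1·5506953+2331742=7838695,  q_13=1·253747+107441=361188
fundamental: x₁=7838695, y₁=361188  (since 61445139303025 − 471·130456771344 = 1)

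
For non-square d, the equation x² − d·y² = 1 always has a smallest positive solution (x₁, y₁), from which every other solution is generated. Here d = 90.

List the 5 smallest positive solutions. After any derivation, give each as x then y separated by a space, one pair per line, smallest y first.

19 2
721 76
27379 2886
1039681 109592
39480499 4161610

[9; 2,18] for √90; ℓ=2 ⇒ convergent index 1
k=0  a_k=9  p_k/q_k = 9/1
k=1  a_k=2  p_k/q_k = 19/2
→ (19, 2).  Check: 19²=361, 90·2²=360, difference 1.
n=2: (19,2)∘(19,2) = (19·19+90·2·2, 19·2+2·19) = (721,76)
n=3: (721,76)∘(19,2) = (19·721+90·2·76, 19·76+2·721) = (27379,2886)
n=4: (27379,2886)∘(19,2) = (19·27379+90·2·2886, 19·2886+2·27379) = (1039681,109592)
n=5: (1039681,109592)∘(19,2) = (19·1039681+90·2·109592, 19·109592+2·1039681) = (39480499,4161610)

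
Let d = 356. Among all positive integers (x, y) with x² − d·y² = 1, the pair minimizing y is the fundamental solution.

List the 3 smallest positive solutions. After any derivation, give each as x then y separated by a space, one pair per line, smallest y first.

√356 → a₀=18, period (1,6,1,1,2,…,6,1,36); ℓ=14 even so k=13
step 0: (18, 1)  from 18·(1,0) + (0,1)
…
step 5: (717, 38)  from 2·(283,15) + (151,8)
…
step 9: (28151, 1492)  from 2·(9717,515) + (8717,462)
step 10: (37868, 2007)  from 1·(28151,1492) + (9717,515)
step 11: (66019, 3499)  from 1·(37868,2007) + (28151,1492)
step 12: (433982, 23001)  from 6·(66019,3499) + (37868,2007)
step 13: (500001, 26500)  from 1·(433982,23001) + (66019,3499)
(x₁, y₁) = (500001, 26500);  500001² − 356·26500² = 1 ✓
k=2:  x_2 = 500001·500001+356·26500·26500 = 500002000001,  y_2 = 500001·26500+26500·500001 = 26500053000
k=3:  x_3 = 500001·500002000001+356·26500·26500053000 = 500003000004500001,  y_3 = 500001·26500053000+26500·500002000001 = 26500106000079500

500001 26500
500002000001 26500053000
500003000004500001 26500106000079500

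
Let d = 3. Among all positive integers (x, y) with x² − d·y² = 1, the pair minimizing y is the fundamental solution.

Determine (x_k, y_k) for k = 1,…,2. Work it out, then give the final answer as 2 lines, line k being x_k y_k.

2 1
7 4

[1; 1,2] for √3; ℓ=2 ⇒ convergent index 1
i=0: a=1 ⇒ p=1, q=1
i=1: a=1 ⇒ p=2, q=1
(x₁, y₁) = (2, 1);  2² − 3·1² = 1 ✓
k=2:  x_2 = 2·2+3·1·1 = 7,  y_2 = 2·1+1·2 = 4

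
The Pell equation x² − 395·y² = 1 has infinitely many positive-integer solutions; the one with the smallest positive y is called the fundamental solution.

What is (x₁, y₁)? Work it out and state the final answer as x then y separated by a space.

√395 = [19; 1,6,1,38, …], period ℓ=4 (even) → k=3
i=0: a=19 ⇒ p=19, q=1
i=1: a=1 ⇒ p=20, q=1
i=2: a=6 ⇒ p=139, q=7
i=3: a=1 ⇒ p=159, q=8
fundamental: x₁=159, y₁=8  (since 25281 − 395·64 = 1)

159 8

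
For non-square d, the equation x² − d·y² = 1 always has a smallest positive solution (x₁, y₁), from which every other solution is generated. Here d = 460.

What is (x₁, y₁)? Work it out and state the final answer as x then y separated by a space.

d=460: √d = [21; 2,4,3,1,2,10,2,1,3,4,2,42] (ℓ=12, even), read p_11/q_11
step 0: (21, 1)  from 21·(1,0) + (0,1)
…
step 2: (193, 9)  from 4·(43,2) + (21,1)
…
step 6: (23335, 1088)  from 10·(2252,105) + (815,38)
…
step 8: (72257, 3369)  from 1·(48922,2281) + (23335,1088)
…
step 10: (1135029, 52921)  from 4·(265693,12388) + (72257,3369)
step 11: (2535751, 118230)  from 2·(1135029,52921) + (265693,12388)
fundamental: x₁=2535751, y₁=118230  (since 6430033134001 − 460·13978332900 = 1)

2535751 118230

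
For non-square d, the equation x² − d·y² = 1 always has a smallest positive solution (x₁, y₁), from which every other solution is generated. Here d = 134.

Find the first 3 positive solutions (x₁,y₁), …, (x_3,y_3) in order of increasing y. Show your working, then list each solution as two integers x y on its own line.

145925 12606
42588211249 3679061100
12429369452874725 1073733982022394

√134 = [11; 1,1,2,1,3,…,1,1,22, …], period ℓ=14 (even) → k=13
i=0: a=11 ⇒ p=11, q=1
…
i=2: a=1 ⇒ p=23, q=2
…
i=4: a=1 ⇒ p=81, q=7
i=5: a=3 ⇒ p=301, q=26
i=6: a=1 ⇒ p=382, q=33
i=7: a=10 ⇒ p=4121, q=356
i=8: a=1 ⇒ p=4503, q=389
i=9: a=3 ⇒ p=17630, q=1523
i=10: a=1 ⇒ p=22133, q=1912
i=11: a=2 ⇒ p=61896, q=5347
i=12: a=1 ⇒ p=84029, q=7259
i=13: a=1 ⇒ p=145925, q=12606
→ (145925, 12606).  Check: 145925²=21294105625, 134·12606²=21294105624, difference 1.
n=2: (145925,12606)∘(145925,12606) = (145925·145925+134·12606·12606, 145925·12606+12606·145925) = (42588211249,3679061100)
n=3: (42588211249,3679061100)∘(145925,12606) = (145925·42588211249+134·12606·3679061100, 145925·3679061100+12606·42588211249) = (12429369452874725,1073733982022394)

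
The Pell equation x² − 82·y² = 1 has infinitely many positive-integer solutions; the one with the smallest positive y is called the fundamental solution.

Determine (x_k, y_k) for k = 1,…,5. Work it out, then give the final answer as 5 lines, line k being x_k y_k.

163 18
53137 5868
17322499 1912950
5647081537 623615832
1840931258563 203296848282

√82 → a₀=9, period (18); ℓ=1 odd so k=1
step 0: (9, 1)  from 9·(1,0) + (0,1)
step 1: (163, 18)  from 18·(9,1) + (1,0)
→ (163, 18).  Check: 163²=26569, 82·18²=26568, difference 1.
k=2:  x_2 = 163·163+82·18·18 = 53137,  y_2 = 163·18+18·163 = 5868
k=3:  x_3 = 163·53137+82·18·5868 = 17322499,  y_3 = 163·5868+18·53137 = 1912950
k=4:  x_4 = 163·17322499+82·18·1912950 = 5647081537,  y_4 = 163·1912950+18·17322499 = 623615832
k=5:  x_5 = 163·5647081537+82·18·623615832 = 1840931258563,  y_5 = 163·623615832+18·5647081537 = 203296848282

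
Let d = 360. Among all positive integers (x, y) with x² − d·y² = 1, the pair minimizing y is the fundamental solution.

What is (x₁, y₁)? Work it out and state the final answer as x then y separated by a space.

19 1

d=360: √d = [18; 1,36] (ℓ=2, even), read p_1/q_1
step 0: (18, 1)  from 18·(1,0) + (0,1)
step 1: (19, 1)  from 1·(18,1) + (1,0)
fundamental: x₁=19, y₁=1  (since 361 − 360·1 = 1)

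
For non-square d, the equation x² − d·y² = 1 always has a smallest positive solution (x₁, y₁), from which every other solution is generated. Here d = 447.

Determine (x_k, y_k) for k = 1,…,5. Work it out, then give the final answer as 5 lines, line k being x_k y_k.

√447 = [21; 7,42, …], period ℓ=2 (even) → k=1
k=0  a_k=21  p_k/q_k = 21/1
k=1  a_k=7  p_k/q_k = 148/7
→ (148, 7).  Check: 148²=21904, 447·7²=21903, difference 1.
(x_2, y_2) = (148·148 + 447·7·7, 148·7 + 7·148) = (43807, 2072)
(x_3, y_3) = (148·43807 + 447·7·2072, 148·2072 + 7·43807) = (12966724, 613305)
(x_4, y_4) = (148·12966724 + 447·7·613305, 148·613305 + 7·12966724) = (3838106497, 181536208)
(x_5, y_5) = (148·3838106497 + 447·7·181536208, 148·181536208 + 7·3838106497) = (1136066556388, 53734104263)

148 7
43807 2072
12966724 613305
3838106497 181536208
1136066556388 53734104263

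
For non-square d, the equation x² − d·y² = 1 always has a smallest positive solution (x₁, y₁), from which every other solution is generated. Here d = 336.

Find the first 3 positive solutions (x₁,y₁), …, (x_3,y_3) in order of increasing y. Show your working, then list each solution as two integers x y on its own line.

√336 → a₀=18, period (3,36); ℓ=2 even so k=1
a_0=18:  p_0=18·1+0=18,  q_0=18·0+1=1
a_1=3:  p_1=3·18+1=55,  q_1=3·1+0=3
→ (55, 3).  Check: 55²=3025, 336·3²=3024, difference 1.
n=2: (55,3)∘(55,3) = (55·55+336·3·3, 55·3+3·55) = (6049,330)
n=3: (6049,330)∘(55,3) = (55·6049+336·3·330, 55·330+3·6049) = (665335,36297)

55 3
6049 330
665335 36297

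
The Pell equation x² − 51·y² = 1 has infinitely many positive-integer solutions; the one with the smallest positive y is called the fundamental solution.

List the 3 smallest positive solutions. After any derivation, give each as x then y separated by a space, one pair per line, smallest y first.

√51 → a₀=7, period (7,14); ℓ=2 even so k=1
step 0: (7, 1)  from 7·(1,0) + (0,1)
step 1: (50, 7)  from 7·(7,1) + (1,0)
fundamental: x₁=50, y₁=7  (since 2500 − 51·49 = 1)
k=2:  x_2 = 50·50+51·7·7 = 4999,  y_2 = 50·7+7·50 = 700
k=3:  x_3 = 50·4999+51·7·700 = 499850,  y_3 = 50·700+7·4999 = 69993

50 7
4999 700
499850 69993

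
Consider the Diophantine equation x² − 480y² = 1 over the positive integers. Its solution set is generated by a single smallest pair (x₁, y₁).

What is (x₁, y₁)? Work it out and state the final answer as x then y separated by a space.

241 11

√480 → a₀=21, period (1,9,1,42); ℓ=4 even so k=3
i=0: a=21 ⇒ p=21, q=1
i=1: a=1 ⇒ p=22, q=1
i=2: a=9 ⇒ p=219, q=10
i=3: a=1 ⇒ p=241, q=11
→ (241, 11).  Check: 241²=58081, 480·11²=58080, difference 1.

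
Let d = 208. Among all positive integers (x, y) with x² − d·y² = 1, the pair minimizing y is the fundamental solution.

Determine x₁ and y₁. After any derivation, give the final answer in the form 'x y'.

√208 = [14; 2,2,1,2,2,28, …], period ℓ=6 (even) → k=5
step 0: (14, 1)  from 14·(1,0) + (0,1)
step 1: (29, 2)  from 2·(14,1) + (1,0)
…
step 4: (274, 19)  from 2·(101,7) + (72,5)
step 5: (649, 45)  from 2·(274,19) + (101,7)
→ (649, 45).  Check: 649²=421201, 208·45²=421200, difference 1.

649 45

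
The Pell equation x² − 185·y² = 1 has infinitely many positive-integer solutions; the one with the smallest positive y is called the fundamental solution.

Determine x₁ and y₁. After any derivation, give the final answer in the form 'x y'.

√185 = [13; 1,1,1,1,26, …], period ℓ=5 (odd) → k=9
k=0  a_k=13  p_k/q_k = 13/1
…
k=6  a_k=1  p_k/q_k = 1877/138
k=7  a_k=1  p_k/q_k = 3686/271
k=8  a_k=1  p_k/q_k = 5563/409
k=9  a_k=1  p_k/q_k = 9249/680
→ (9249, 680).  Check: 9249²=85544001, 185·680²=85544000, difference 1.

9249 680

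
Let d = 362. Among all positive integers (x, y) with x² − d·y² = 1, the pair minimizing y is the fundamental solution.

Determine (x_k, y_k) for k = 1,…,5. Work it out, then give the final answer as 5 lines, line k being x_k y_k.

723 38
1045457 54948
1511730099 79454770
2185960677697 114891542472
3160897628219763 166133090959742

[19; 38] for √362; ℓ=1 ⇒ convergent index 1
step 0: (19, 1)  from 19·(1,0) + (0,1)
step 1: (723, 38)  from 38·(19,1) + (1,0)
fundamental: x₁=723, y₁=38  (since 522729 − 362·1444 = 1)
n=2: (723,38)∘(723,38) = (723·723+362·38·38, 723·38+38·723) = (1045457,54948)
n=3: (1045457,54948)∘(723,38) = (723·1045457+362·38·54948, 723·54948+38·1045457) = (1511730099,79454770)
n=4: (1511730099,79454770)∘(723,38) = (723·1511730099+362·38·79454770, 723·79454770+38·1511730099) = (2185960677697,114891542472)
n=5: (2185960677697,114891542472)∘(723,38) = (723·2185960677697+362·38·114891542472, 723·114891542472+38·2185960677697) = (3160897628219763,166133090959742)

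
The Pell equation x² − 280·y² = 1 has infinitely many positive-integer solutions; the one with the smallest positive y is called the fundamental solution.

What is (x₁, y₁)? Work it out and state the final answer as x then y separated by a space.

251 15

√280 → a₀=16, period (1,2,1,2,1,32); ℓ=6 even so k=5
k=0  a_k=16  p_k/q_k = 16/1
…
k=3  a_k=1  p_k/q_k = 67/4
k=4  a_k=2  p_k/q_k = 184/11
k=5  a_k=1  p_k/q_k = 251/15
fundamental: x₁=251, y₁=15  (since 63001 − 280·225 = 1)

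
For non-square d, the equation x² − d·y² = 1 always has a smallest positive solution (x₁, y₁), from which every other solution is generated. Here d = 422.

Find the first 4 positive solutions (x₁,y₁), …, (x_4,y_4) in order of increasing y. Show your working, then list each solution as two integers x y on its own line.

d=422: √d = [20; 1,1,5,2,1,…,1,1,40] (ℓ=14, even), read p_13/q_13
k=0  a_k=20  p_k/q_k = 20/1
k=1  a_k=1  p_k/q_k = 21/1
k=2  a_k=1  p_k/q_k = 41/2
…
k=4  a_k=2  p_k/q_k = 493/24
k=5  a_k=1  p_k/q_k = 719/35
k=6  a_k=3  p_k/q_k = 2650/129
k=7  a_k=20  p_k/q_k = 53719/2615
k=8  a_k=3  p_k/q_k = 163807/7974
…
k=10  a_k=2  p_k/q_k = 598859/29152
k=11  a_k=5  p_k/q_k = 3211821/156349
k=12  a_k=1  p_k/q_k = 3810680/185501
k=13  a_k=1  p_k/q_k = 7022501/341850
→ (7022501, 341850).  Check: 7022501²=49315520295001, 422·341850²=49315520295000, difference 1.
(7022501+341850√422)^2 = 98631040590001 + 4801283933700√422
(7022501+341850√422)^3 = 1385273162348638202501 + 67434042451384025550√422
(7022501+341850√422)^4 = 19456164335732849620362360001 + 947111261097768740333867400√422

7022501 341850
98631040590001 4801283933700
1385273162348638202501 67434042451384025550
19456164335732849620362360001 947111261097768740333867400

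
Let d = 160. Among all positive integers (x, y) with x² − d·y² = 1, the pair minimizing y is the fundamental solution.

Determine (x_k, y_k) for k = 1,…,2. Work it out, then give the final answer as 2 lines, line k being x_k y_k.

721 57
1039681 82194

√160 = [12; 1,1,1,5,1,1,1,24, …], period ℓ=8 (even) → k=7
i=0: a=12 ⇒ p=12, q=1
…
i=3: a=1 ⇒ p=38, q=3
i=4: a=5 ⇒ p=215, q=17
…
i=6: a=1 ⇒ p=468, q=37
i=7: a=1 ⇒ p=721, q=57
fundamental: x₁=721, y₁=57  (since 519841 − 160·3249 = 1)
k=2:  x_2 = 721·721+160·57·57 = 1039681,  y_2 = 721·57+57·721 = 82194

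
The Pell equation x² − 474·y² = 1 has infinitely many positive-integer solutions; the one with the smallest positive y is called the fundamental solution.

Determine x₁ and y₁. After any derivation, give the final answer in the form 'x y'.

193549 8890

√474 → a₀=21, period (1,3,2,1,1,…,3,1,42); ℓ=14 even so k=13
a_0=21:  p_0=21·1+0=21,  q_0=21·0+1=1
…
a_2=3:  p_2=3·22+21=87,  q_2=3·1+1=4
…
a_7=6:  p_7=6·762+479=5051,  q_7=6·35+22=232
…
a_11=2:  p_11=2·16677+10864=44218,  q_11=2·766+499=2031
a_12=3:  p_12=3·44218+16677=149331,  q_12=3·2031+766=6859
a_13=1:  p_13=1·149331+44218=193549,  q_13=1·6859+2031=8890
fundamental: x₁=193549, y₁=8890  (since 37461215401 − 474·79032100 = 1)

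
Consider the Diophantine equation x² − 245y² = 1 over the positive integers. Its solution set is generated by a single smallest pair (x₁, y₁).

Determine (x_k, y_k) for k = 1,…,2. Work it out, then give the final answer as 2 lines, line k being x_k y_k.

51841 3312
5374978561 343394784

√245 = [15; 1,1,1,7,6,7,1,1,1,30, …], period ℓ=10 (even) → k=9
k=0  a_k=15  p_k/q_k = 15/1
k=1  a_k=1  p_k/q_k = 16/1
k=2  a_k=1  p_k/q_k = 31/2
…
k=4  a_k=7  p_k/q_k = 360/23
k=5  a_k=6  p_k/q_k = 2207/141
k=6  a_k=7  p_k/q_k = 15809/1010
…
k=8  a_k=1  p_k/q_k = 33825/2161
k=9  a_k=1  p_k/q_k = 51841/3312
(x₁, y₁) = (51841, 3312);  51841² − 245·3312² = 1 ✓
n=2: (51841,3312)∘(51841,3312) = (51841·51841+245·3312·3312, 51841·3312+3312·51841) = (5374978561,343394784)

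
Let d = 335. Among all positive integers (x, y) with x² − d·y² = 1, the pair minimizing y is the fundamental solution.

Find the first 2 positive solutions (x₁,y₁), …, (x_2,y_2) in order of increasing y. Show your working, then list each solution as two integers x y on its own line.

604 33
729631 39864

√335 → a₀=18, period (3,3,3,36); ℓ=4 even so k=3
a_0=18:  p_0=18·1+0=18,  q_0=18·0+1=1
a_1=3:  p_1=3·18+1=55,  q_1=3·1+0=3
a_2=3:  p_2=3·55+18=183,  q_2=3·3+1=10
a_3=3:  p_3=3·183+55=604,  q_3=3·10+3=33
fundamental: x₁=604, y₁=33  (since 364816 − 335·1089 = 1)
k=2:  x_2 = 604·604+335·33·33 = 729631,  y_2 = 604·33+33·604 = 39864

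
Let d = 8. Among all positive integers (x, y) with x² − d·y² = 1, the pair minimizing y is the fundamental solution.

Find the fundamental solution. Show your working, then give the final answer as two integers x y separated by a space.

d=8: √d = [2; 1,4] (ℓ=2, even), read p_1/q_1
a_0=2:  p_0=2·1+0=2,  q_0=2·0+1=1
a_1=1:  p_1=1·2+1=3,  q_1=1·1+0=1
(x₁, y₁) = (3, 1);  3² − 8·1² = 1 ✓

3 1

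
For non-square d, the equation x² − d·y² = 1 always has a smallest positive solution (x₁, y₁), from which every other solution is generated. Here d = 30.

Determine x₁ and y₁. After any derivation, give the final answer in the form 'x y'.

d=30: √d = [5; 2,10] (ℓ=2, even), read p_1/q_1
step 0: (5, 1)  from 5·(1,0) + (0,1)
step 1: (11, 2)  from 2·(5,1) + (1,0)
(x₁, y₁) = (11, 2);  11² − 30·2² = 1 ✓

11 2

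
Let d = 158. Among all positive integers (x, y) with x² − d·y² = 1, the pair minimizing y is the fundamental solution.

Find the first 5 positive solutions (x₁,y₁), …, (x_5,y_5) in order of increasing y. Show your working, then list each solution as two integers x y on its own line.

√158 → a₀=12, period (1,1,3,12,3,1,1,24); ℓ=8 even so k=7
step 0: (12, 1)  from 12·(1,0) + (0,1)
…
step 2: (25, 2)  from 1·(13,1) + (12,1)
step 3: (88, 7)  from 3·(25,2) + (13,1)
step 4: (1081, 86)  from 12·(88,7) + (25,2)
…
step 6: (4412, 351)  from 1·(3331,265) + (1081,86)
step 7: (7743, 616)  from 1·(4412,351) + (3331,265)
→ (7743, 616).  Check: 7743²=59954049, 158·616²=59954048, difference 1.
k=2:  x_2 = 7743·7743+158·616·616 = 119908097,  y_2 = 7743·616+616·7743 = 9539376
k=3:  x_3 = 7743·119908097+158·616·9539376 = 1856896782399,  y_3 = 7743·9539376+616·119908097 = 147726776120
k=4:  x_4 = 7743·1856896782399+158·616·147726776120 = 28755903452322817,  y_4 = 7743·147726776120+616·1856896782399 = 2287696845454944
k=5:  x_5 = 7743·28755903452322817+158·616·2287696845454944 = 445313919005774361663,  y_5 = 7743·2287696845454944+616·28755903452322817 = 35427273200988486664

7743 616
119908097 9539376
1856896782399 147726776120
28755903452322817 2287696845454944
445313919005774361663 35427273200988486664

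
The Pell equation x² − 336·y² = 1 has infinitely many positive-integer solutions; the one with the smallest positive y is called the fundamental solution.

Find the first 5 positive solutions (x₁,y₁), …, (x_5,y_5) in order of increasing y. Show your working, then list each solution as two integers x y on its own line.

d=336: √d = [18; 3,36] (ℓ=2, even), read p_1/q_1
step 0: (18, 1)  from 18·(1,0) + (0,1)
step 1: (55, 3)  from 3·(18,1) + (1,0)
fundamental: x₁=55, y₁=3  (since 3025 − 336·9 = 1)
n=2: (55,3)∘(55,3) = (55·55+336·3·3, 55·3+3·55) = (6049,330)
n=3: (6049,330)∘(55,3) = (55·6049+336·3·330, 55·330+3·6049) = (665335,36297)
n=4: (665335,36297)∘(55,3) = (55·665335+336·3·36297, 55·36297+3·665335) = (73180801,3992340)
n=5: (73180801,3992340)∘(55,3) = (55·73180801+336·3·3992340, 55·3992340+3·73180801) = (8049222775,439121103)

55 3
6049 330
665335 36297
73180801 3992340
8049222775 439121103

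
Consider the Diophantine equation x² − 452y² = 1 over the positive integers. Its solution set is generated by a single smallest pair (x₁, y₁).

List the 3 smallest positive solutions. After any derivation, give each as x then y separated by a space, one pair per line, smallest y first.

d=452: √d = [21; 3,1,5,3,10,3,5,1,3,42] (ℓ=10, even), read p_9/q_9
i=0: a=21 ⇒ p=21, q=1
i=1: a=3 ⇒ p=64, q=3
…
i=5: a=10 ⇒ p=16009, q=753
i=6: a=3 ⇒ p=49579, q=2332
i=7: a=5 ⇒ p=263904, q=12413
i=8: a=1 ⇒ p=313483, q=14745
i=9: a=3 ⇒ p=1204353, q=56648
fundamental: x₁=1204353, y₁=56648  (since 1450466148609 − 452·3208995904 = 1)
n=2: (1204353,56648)∘(1204353,56648) = (1204353·1204353+452·56648·56648, 1204353·56648+56648·1204353) = (2900932297217,136448377488)
n=3: (2900932297217,136448377488)∘(1204353,56648) = (1204353·2900932297217+452·56648·136448377488, 1204353·136448377488+56648·2900932297217) = (6987493029899166849,328664025545553880)

1204353 56648
2900932297217 136448377488
6987493029899166849 328664025545553880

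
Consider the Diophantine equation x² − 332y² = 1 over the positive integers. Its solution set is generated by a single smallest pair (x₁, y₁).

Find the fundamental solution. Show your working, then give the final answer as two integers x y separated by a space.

√332 → a₀=18, period (4,1,1,8,1,1,4,36); ℓ=8 even so k=7
k=0  a_k=18  p_k/q_k = 18/1
…
k=5  a_k=1  p_k/q_k = 1567/86
k=6  a_k=1  p_k/q_k = 2970/163
k=7  a_k=4  p_k/q_k = 13447/738
(x₁, y₁) = (13447, 738);  13447² − 332·738² = 1 ✓

13447 738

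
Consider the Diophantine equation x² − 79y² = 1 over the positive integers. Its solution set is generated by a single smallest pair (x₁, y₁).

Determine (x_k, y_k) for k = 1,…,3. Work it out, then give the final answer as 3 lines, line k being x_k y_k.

d=79: √d = [8; 1,7,1,16] (ℓ=4, even), read p_3/q_3
a_0=8:  p_0=8·1+0=8,  q_0=8·0+1=1
…
a_2=7:  p_2=7·9+8=71,  q_2=7·1+1=8
a_3=1:  p_3=1·71+9=80,  q_3=1·8+1=9
→ (80, 9).  Check: 80²=6400, 79·9²=6399, difference 1.
(x_2, y_2) = (80·80 + 79·9·9, 80·9 + 9·80) = (12799, 1440)
(x_3, y_3) = (80·12799 + 79·9·1440, 80·1440 + 9·12799) = (2047760, 230391)

80 9
12799 1440
2047760 230391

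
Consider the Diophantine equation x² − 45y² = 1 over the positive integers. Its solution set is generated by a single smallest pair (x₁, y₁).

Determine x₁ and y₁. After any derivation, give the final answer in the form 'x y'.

161 24

√45 = [6; 1,2,2,2,1,12, …], period ℓ=6 (even) → k=5
k=0  a_k=6  p_k/q_k = 6/1
…
k=2  a_k=2  p_k/q_k = 20/3
…
k=4  a_k=2  p_k/q_k = 114/17
k=5  a_k=1  p_k/q_k = 161/24
(x₁, y₁) = (161, 24);  161² − 45·24² = 1 ✓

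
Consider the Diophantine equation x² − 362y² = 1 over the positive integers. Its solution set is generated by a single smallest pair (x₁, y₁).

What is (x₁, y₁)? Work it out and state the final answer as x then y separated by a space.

√362 = [19; 38, …], period ℓ=1 (odd) → k=1
k=0  a_k=19  p_k/q_k = 19/1
k=1  a_k=38  p_k/q_k = 723/38
fundamental: x₁=723, y₁=38  (since 522729 − 362·1444 = 1)

723 38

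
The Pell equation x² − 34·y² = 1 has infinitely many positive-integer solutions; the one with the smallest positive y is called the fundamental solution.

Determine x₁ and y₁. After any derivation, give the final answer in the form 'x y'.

[5; 1,4,1,10] for √34; ℓ=4 ⇒ convergent index 3
a_0=5:  p_0=5·1+0=5,  q_0=5·0+1=1
…
a_2=4:  p_2=4·6+5=29,  q_2=4·1+1=5
a_3=1:  p_3=1·29+6=35,  q_3=1·5+1=6
(x₁, y₁) = (35, 6);  35² − 34·6² = 1 ✓

35 6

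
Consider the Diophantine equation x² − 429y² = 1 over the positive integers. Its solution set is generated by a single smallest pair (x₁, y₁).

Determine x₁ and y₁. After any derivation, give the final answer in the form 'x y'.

√429 → a₀=20, period (1,2,2,9,1,12,1,9,2,2,1,40); ℓ=12 even so k=11
a_0=20:  p_0=20·1+0=20,  q_0=20·0+1=1
…
a_3=2:  p_3=2·62+21=145,  q_3=2·3+1=7
…
a_6=12:  p_6=12·1512+1367=19511,  q_6=12·73+66=942
…
a_10=2:  p_10=2·438459+208718=1085636,  q_10=2·21169+10077=52415
a_11=1:  p_11=1·1085636+438459=1524095,  q_11=1·52415+21169=73584
(x₁, y₁) = (1524095, 73584);  1524095² − 429·73584² = 1 ✓

1524095 73584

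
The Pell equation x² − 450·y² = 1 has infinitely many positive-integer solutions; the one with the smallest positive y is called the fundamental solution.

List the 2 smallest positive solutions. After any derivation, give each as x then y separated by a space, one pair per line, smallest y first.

19601 924
768398401 36222648

[21; 4,1,2,4,2,1,4,42] for √450; ℓ=8 ⇒ convergent index 7
i=0: a=21 ⇒ p=21, q=1
…
i=2: a=1 ⇒ p=106, q=5
i=3: a=2 ⇒ p=297, q=14
i=4: a=4 ⇒ p=1294, q=61
i=5: a=2 ⇒ p=2885, q=136
i=6: a=1 ⇒ p=4179, q=197
i=7: a=4 ⇒ p=19601, q=924
fundamental: x₁=19601, y₁=924  (since 384199201 − 450·853776 = 1)
(x_2, y_2) = (19601·19601 + 450·924·924, 19601·924 + 924·19601) = (768398401, 36222648)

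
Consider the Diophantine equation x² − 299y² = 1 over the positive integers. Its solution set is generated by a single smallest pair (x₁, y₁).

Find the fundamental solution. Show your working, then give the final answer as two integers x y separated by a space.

[17; 3,2,3,34] for √299; ℓ=4 ⇒ convergent index 3
step 0: (17, 1)  from 17·(1,0) + (0,1)
…
step 2: (121, 7)  from 2·(52,3) + (17,1)
step 3: (415, 24)  from 3·(121,7) + (52,3)
(x₁, y₁) = (415, 24);  415² − 299·24² = 1 ✓

415 24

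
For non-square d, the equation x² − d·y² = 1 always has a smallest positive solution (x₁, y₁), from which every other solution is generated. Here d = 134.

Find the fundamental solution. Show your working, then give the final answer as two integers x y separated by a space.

d=134: √d = [11; 1,1,2,1,3,…,1,1,22] (ℓ=14, even), read p_13/q_13
a_0=11:  p_0=11·1+0=11,  q_0=11·0+1=1
…
a_3=2:  p_3=2·23+12=58,  q_3=2·2+1=5
…
a_5=3:  p_5=3·81+58=301,  q_5=3·7+5=26
…
a_8=1:  p_8=1·4121+382=4503,  q_8=1·356+33=389
…
a_10=1:  p_10=1·17630+4503=22133,  q_10=1·1523+389=1912
…
a_12=1:  p_12=1·61896+22133=84029,  q_12=1·5347+1912=7259
a_13=1:  p_13=1·84029+61896=145925,  q_13=1·7259+5347=12606
(x₁, y₁) = (145925, 12606);  145925² − 134·12606² = 1 ✓

145925 12606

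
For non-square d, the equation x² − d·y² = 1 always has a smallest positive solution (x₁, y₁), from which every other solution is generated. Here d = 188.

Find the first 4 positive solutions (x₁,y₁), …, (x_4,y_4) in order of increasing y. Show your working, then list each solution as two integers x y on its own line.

d=188: √d = [13; 1,2,2,6,2,2,1,26] (ℓ=8, even), read p_7/q_7
a_0=13:  p_0=13·1+0=13,  q_0=13·0+1=1
…
a_2=2:  p_2=2·14+13=41,  q_2=2·1+1=3
…
a_4=6:  p_4=6·96+41=617,  q_4=6·7+3=45
…
a_6=2:  p_6=2·1330+617=3277,  q_6=2·97+45=239
a_7=1:  p_7=1·3277+1330=4607,  q_7=1·239+97=336
→ (4607, 336).  Check: 4607²=21224449, 188·336²=21224448, difference 1.
(4607+336√188)^2 = 42448897 + 3095904√188
(4607+336√188)^3 = 391124132351 + 28525659120√188
(4607+336√188)^4 = 3603817713033217 + 262835420035776√188

4607 336
42448897 3095904
391124132351 28525659120
3603817713033217 262835420035776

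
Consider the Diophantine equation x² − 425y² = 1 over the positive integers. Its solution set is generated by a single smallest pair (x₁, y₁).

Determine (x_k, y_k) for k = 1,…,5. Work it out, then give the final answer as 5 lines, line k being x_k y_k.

√425 = [20; 1,1,1,1,1,1,40, …], period ℓ=7 (odd) → k=13
step 0: (20, 1)  from 20·(1,0) + (0,1)
…
step 5: (165, 8)  from 1·(103,5) + (62,3)
step 6: (268, 13)  from 1·(165,8) + (103,5)
…
step 8: (11153, 541)  from 1·(10885,528) + (268,13)
…
step 10: (33191, 1610)  from 1·(22038,1069) + (11153,541)
…
step 12: (88420, 4289)  from 1·(55229,2679) + (33191,1610)
step 13: (143649, 6968)  from 1·(88420,4289) + (55229,2679)
fundamental: x₁=143649, y₁=6968  (since 20635035201 − 425·48553024 = 1)
(143649+6968√425)^2 = 41270070401 + 2001892464√425
(143649+6968√425)^3 = 11856808685922849 + 575139701115304√425
(143649+6968√425)^4 = 3406437421806992601601 + 165236485849022716128√425
(143649+6968√425)^5 = 978662658398448551768841249 + 47472111910877388597026840√425

143649 6968
41270070401 2001892464
11856808685922849 575139701115304
3406437421806992601601 165236485849022716128
978662658398448551768841249 47472111910877388597026840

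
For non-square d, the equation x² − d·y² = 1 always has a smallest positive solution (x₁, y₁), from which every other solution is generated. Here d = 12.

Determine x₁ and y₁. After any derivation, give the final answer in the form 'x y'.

7 2

√12 → a₀=3, period (2,6); ℓ=2 even so k=1
a_0=3:  p_0=3·1+0=3,  q_0=3·0+1=1
a_1=2:  p_1=2·3+1=7,  q_1=2·1+0=2
→ (7, 2).  Check: 7²=49, 12·2²=48, difference 1.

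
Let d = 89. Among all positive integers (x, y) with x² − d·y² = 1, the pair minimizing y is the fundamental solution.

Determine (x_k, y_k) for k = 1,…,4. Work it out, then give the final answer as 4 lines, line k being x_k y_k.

500001 53000
500002000001 53000106000
500003000004500001 53000212000159000
500004000010000008000001 53000318000530000212000

[9; 2,3,3,2,18] for √89; ℓ=5 ⇒ convergent index 9
step 0: (9, 1)  from 9·(1,0) + (0,1)
…
step 6: (18934, 2007)  from 2·(9217,977) + (500,53)
…
step 8: (216991, 23001)  from 3·(66019,6998) + (18934,2007)
step 9: (500001, 53000)  from 2·(216991,23001) + (66019,6998)
fundamental: x₁=500001, y₁=53000  (since 250001000001 − 89·2809000000 = 1)
k=2:  x_2 = 500001·500001+89·53000·53000 = 500002000001,  y_2 = 500001·53000+53000·500001 = 53000106000
k=3:  x_3 = 500001·500002000001+89·53000·53000106000 = 500003000004500001,  y_3 = 500001·53000106000+53000·500002000001 = 53000212000159000
k=4:  x_4 = 500001·500003000004500001+89·53000·53000212000159000 = 500004000010000008000001,  y_4 = 500001·53000212000159000+53000·500003000004500001 = 53000318000530000212000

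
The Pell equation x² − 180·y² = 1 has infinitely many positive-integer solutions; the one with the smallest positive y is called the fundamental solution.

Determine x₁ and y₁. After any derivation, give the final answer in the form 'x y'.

161 12

d=180: √d = [13; 2,2,2,26] (ℓ=4, even), read p_3/q_3
step 0: (13, 1)  from 13·(1,0) + (0,1)
step 1: (27, 2)  from 2·(13,1) + (1,0)
step 2: (67, 5)  from 2·(27,2) + (13,1)
step 3: (161, 12)  from 2·(67,5) + (27,2)
→ (161, 12).  Check: 161²=25921, 180·12²=25920, difference 1.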